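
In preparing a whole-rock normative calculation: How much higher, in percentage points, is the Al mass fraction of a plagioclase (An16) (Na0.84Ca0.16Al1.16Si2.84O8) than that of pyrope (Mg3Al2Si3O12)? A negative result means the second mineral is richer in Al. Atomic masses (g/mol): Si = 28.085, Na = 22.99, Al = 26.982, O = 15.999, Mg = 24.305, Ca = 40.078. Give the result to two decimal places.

-1.57 percentage points

First mineral: 31.299 g Al in 264.777 g formula = 11.82 wt% Al.
Second mineral: 53.964 g Al in 403.122 g formula = 13.39 wt% Al.
11.82% − 13.39% gives a difference of -1.57 percentage points.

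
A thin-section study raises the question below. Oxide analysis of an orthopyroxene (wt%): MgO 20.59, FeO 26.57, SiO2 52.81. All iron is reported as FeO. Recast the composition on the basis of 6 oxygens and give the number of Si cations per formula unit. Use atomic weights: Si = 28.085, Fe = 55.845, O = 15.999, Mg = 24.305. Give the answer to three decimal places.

MgO (M=40.304): mol = 0.51087; Mg = 0.51087, O = 0.51087.
FeO (M=71.844): mol = 0.36983; Fe = 0.36983, O = 0.36983.
SiO2 (M=60.083): mol = 0.87895; Si = 0.87895, O = 1.75790.
ΣO = 2.63860; factor = 6/ΣO = 2.27393.
Si apfu = 0.87895 × 2.27393 = 1.999.

1.999 Si apfu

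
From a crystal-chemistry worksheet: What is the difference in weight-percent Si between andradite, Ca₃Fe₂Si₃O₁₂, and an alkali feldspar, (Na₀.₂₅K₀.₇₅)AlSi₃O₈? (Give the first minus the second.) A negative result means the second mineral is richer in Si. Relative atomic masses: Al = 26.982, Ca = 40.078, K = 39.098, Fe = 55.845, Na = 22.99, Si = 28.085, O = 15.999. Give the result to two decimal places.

Si in Ca₃Fe₂Si₃O₁₂: molar mass 508.167 g/mol; 3×28.085 = 84.255 g → 16.58 wt%.
Si in (Na₀.₂₅K₀.₇₅)AlSi₃O₈: molar mass 274.300 g/mol; 3×28.085 = 84.255 g → 30.72 wt%.
Difference = 16.58 − 30.72 = -14.14 percentage points.

-14.14 percentage points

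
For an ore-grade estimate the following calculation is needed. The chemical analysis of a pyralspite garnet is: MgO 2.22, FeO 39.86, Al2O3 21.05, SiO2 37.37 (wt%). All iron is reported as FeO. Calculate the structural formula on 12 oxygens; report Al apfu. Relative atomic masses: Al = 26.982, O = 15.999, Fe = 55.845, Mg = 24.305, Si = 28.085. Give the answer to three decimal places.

2.003 Al apfu

MgO (M=40.304): mol = 0.05508; Mg = 0.05508, O = 0.05508.
FeO (M=71.844): mol = 0.55481; Fe = 0.55481, O = 0.55481.
Al2O3 (M=101.961): mol = 0.20645; Al = 0.41290, O = 0.61935.
SiO2 (M=60.083): mol = 0.62197; Si = 0.62197, O = 1.24394.
ΣO = 2.47318; factor = 12/ΣO = 4.85205.
Al apfu = 0.41290 × 4.85205 = 2.003.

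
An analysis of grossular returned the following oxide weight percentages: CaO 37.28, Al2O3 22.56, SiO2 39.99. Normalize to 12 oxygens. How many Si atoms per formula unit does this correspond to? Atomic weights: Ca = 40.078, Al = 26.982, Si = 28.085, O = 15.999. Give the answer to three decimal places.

3.003 Si apfu

37.28 wt% CaO ÷ 56.077 g/mol = 0.66480 mol, giving 0.66480 Ca and 0.66480 O.
22.56 wt% Al2O3 ÷ 101.961 g/mol = 0.22126 mol, giving 0.44252 Al and 0.66378 O.
39.99 wt% SiO2 ÷ 60.083 g/mol = 0.66558 mol, giving 0.66558 Si and 1.33116 O.
Oxygen sums to 2.65974; scaling by 12/2.65974 = 4.51172 puts the formula on 12 O.
Si: 0.66558 × 4.51172 = 3.003 atoms per formula unit.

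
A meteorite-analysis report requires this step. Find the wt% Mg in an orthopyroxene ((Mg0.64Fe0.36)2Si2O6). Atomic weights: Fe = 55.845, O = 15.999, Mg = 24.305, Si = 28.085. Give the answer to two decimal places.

Formula mass = 1.28·24.305 + 0.72·55.845 + 2·28.085 + 6·15.999 = 223.483 g/mol, of which 31.110 g is Mg.
So Mg makes up 31.110/223.483 = 0.1392 of the mass, i.e. 13.92%.

13.92 mass %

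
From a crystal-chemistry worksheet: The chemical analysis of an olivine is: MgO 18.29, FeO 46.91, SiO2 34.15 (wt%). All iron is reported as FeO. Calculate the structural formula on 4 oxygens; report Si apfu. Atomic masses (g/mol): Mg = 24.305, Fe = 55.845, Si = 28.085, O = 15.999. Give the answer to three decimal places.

MgO (M=40.304): mol = 0.45380; Mg = 0.45380, O = 0.45380.
FeO (M=71.844): mol = 0.65294; Fe = 0.65294, O = 0.65294.
SiO2 (M=60.083): mol = 0.56838; Si = 0.56838, O = 1.13676.
ΣO = 2.24350; factor = 4/ΣO = 1.78293.
Si apfu = 0.56838 × 1.78293 = 1.013.

1.013 Si apfu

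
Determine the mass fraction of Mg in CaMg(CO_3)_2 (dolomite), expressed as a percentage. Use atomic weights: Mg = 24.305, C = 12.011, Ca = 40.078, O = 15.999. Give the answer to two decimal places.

13.18 mass %

M(CaMg(CO_3)_2) = 184.399 g/mol.
Mg contributes 1 × 24.305 = 24.305 g per mole.
24.305/184.399 = 0.1318 → 13.18%.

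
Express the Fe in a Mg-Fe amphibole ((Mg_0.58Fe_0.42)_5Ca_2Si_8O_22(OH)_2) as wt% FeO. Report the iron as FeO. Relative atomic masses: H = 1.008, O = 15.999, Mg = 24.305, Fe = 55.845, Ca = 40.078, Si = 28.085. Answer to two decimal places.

17.17 wt%

Molar mass of (Mg_0.58Fe_0.42)_5Ca_2Si_8O_22(OH)_2 = 2.90*24.305 + 2.10*55.845 + 2*40.078 + 8*28.085 + 24*15.999 + 2*1.008 = 878.587 g/mol.
Each formula unit contains 2.10 Fe, equivalent to 2.10/1 = 2.1000 mol FeO.
M(FeO) = 1×55.845 + 1×15.999 = 71.844 g/mol.
Mass of FeO per formula unit = 2.1000 × 71.844 = 150.872 g.
FeO wt% = 150.872 / 878.587 × 100 = 17.17%.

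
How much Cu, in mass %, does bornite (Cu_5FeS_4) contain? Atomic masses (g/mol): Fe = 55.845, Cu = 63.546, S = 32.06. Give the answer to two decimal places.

M(Cu_5FeS_4) = 501.815 g/mol.
Cu contributes 5 × 63.546 = 317.730 g per mole.
317.730/501.815 = 0.6332 → 63.32%.

63.32 mass %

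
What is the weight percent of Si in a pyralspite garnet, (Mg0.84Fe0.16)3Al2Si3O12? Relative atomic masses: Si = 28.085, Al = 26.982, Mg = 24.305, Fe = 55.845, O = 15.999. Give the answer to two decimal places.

Molar mass of (Mg0.84Fe0.16)3Al2Si3O12: 2.52·24.305 + 0.48·55.845 + 2·26.982 + 3·28.085 + 12·15.999 = 418.261 g/mol.
Mass of Si per formula unit: 3 × 28.085 = 84.255 g.
Weight fraction Si = 84.255 / 418.261 = 0.2014.

20.14 weight percent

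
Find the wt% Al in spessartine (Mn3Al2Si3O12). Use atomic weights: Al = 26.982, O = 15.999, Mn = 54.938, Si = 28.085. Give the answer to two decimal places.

10.90 weight percent

Formula mass = 3*54.938 + 2*26.982 + 3*28.085 + 12*15.999 = 495.021 g/mol, of which 53.964 g is Al.
So Al makes up 53.964/495.021 = 0.1090 of the mass, i.e. 10.90%.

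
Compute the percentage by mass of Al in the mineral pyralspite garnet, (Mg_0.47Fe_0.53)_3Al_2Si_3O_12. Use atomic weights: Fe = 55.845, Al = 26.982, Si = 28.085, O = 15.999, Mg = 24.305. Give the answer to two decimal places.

11.91 weight percent

Molar mass of (Mg_0.47Fe_0.53)_3Al_2Si_3O_12: 1.41·24.305 + 1.59·55.845 + 2·26.982 + 3·28.085 + 12·15.999 = 453.271 g/mol.
Mass of Al per formula unit: 2 × 26.982 = 53.964 g.
Weight fraction Al = 53.964 / 453.271 = 0.1191.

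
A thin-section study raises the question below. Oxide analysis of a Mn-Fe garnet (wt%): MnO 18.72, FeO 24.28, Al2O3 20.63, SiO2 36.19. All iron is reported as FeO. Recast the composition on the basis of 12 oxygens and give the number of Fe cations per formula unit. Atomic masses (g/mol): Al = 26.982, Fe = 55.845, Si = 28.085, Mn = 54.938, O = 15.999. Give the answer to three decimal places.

1.680 Fe apfu

MnO: 18.72/70.937 = 0.26390 mol → 0.26390 mol Mn, 0.26390 mol O.
FeO: 24.28/71.844 = 0.33795 mol → 0.33795 mol Fe, 0.33795 mol O.
Al2O3: 20.63/101.961 = 0.20233 mol → 0.40466 mol Al, 0.60699 mol O.
SiO2: 36.19/60.083 = 0.60233 mol → 0.60233 mol Si, 1.20466 mol O.
Total oxygen = 2.41350 mol. Normalization factor = 12/2.41350 = 4.97203.
Fe per 12 O = 0.33795 × 4.97203 = 1.680.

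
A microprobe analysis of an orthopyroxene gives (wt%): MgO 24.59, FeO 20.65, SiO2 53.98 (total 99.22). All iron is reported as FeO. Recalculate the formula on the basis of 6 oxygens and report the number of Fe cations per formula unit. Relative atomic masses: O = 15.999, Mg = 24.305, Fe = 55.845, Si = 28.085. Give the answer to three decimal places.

0.640 Fe apfu

24.59 wt% MgO ÷ 40.304 g/mol = 0.61011 mol, giving 0.61011 Mg and 0.61011 O.
20.65 wt% FeO ÷ 71.844 g/mol = 0.28743 mol, giving 0.28743 Fe and 0.28743 O.
53.98 wt% SiO2 ÷ 60.083 g/mol = 0.89842 mol, giving 0.89842 Si and 1.79684 O.
Oxygen sums to 2.69438; scaling by 6/2.69438 = 2.22686 puts the formula on 6 O.
Fe: 0.28743 × 2.22686 = 0.640 atoms per formula unit.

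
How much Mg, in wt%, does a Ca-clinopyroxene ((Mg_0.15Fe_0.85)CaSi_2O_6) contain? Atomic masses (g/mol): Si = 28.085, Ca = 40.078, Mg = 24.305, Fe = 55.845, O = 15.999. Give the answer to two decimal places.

M((Mg_0.15Fe_0.85)CaSi_2O_6) = 243.356 g/mol.
Mg contributes 0.15 × 24.305 = 3.646 g per mole.
3.646/243.356 = 0.0150 → 1.50%.

1.50 wt%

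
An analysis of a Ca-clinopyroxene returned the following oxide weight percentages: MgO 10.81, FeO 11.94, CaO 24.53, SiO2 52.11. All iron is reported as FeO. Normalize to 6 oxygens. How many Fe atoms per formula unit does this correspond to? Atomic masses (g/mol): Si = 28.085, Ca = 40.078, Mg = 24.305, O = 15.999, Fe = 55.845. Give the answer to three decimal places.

10.81 wt% MgO ÷ 40.304 g/mol = 0.26821 mol, giving 0.26821 Mg and 0.26821 O.
11.94 wt% FeO ÷ 71.844 g/mol = 0.16619 mol, giving 0.16619 Fe and 0.16619 O.
24.53 wt% CaO ÷ 56.077 g/mol = 0.43743 mol, giving 0.43743 Ca and 0.43743 O.
52.11 wt% SiO2 ÷ 60.083 g/mol = 0.86730 mol, giving 0.86730 Si and 1.73460 O.
Oxygen sums to 2.60643; scaling by 6/2.60643 = 2.30200 puts the formula on 6 O.
Fe: 0.16619 × 2.30200 = 0.383 atoms per formula unit.

0.383 Fe apfu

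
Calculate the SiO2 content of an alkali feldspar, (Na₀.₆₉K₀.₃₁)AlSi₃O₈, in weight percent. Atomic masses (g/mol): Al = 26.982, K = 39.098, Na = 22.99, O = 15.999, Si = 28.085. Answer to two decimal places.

Formula mass = 267.212 g/mol.
3 Si → 3.0000 mol SiO2 per formula unit; M(SiO2) = 60.083, so SiO2 mass = 180.249 g.
180.249/267.212 × 100 = 67.46 wt%.

67.46 wt%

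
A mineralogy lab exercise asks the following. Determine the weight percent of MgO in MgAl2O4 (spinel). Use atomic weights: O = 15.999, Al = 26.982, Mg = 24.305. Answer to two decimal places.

28.33 wt%

M(MgAl2O4) = 142.265 g/mol; M(MgO) = 40.304 g/mol.
Moles MgO per formula unit = 1 Mg ÷ 1 = 1.0000.
MgO fraction = (1.0000 × 40.304) / 142.265 = 40.304/142.265 = 0.2833.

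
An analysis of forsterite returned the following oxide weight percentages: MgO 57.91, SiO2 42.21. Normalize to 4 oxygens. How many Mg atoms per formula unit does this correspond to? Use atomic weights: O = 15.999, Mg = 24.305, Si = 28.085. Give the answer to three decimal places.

2.022 Mg apfu

57.91 wt% MgO ÷ 40.304 g/mol = 1.43683 mol, giving 1.43683 Mg and 1.43683 O.
42.21 wt% SiO2 ÷ 60.083 g/mol = 0.70253 mol, giving 0.70253 Si and 1.40506 O.
Oxygen sums to 2.84189; scaling by 4/2.84189 = 1.40751 puts the formula on 4 O.
Mg: 1.43683 × 1.40751 = 2.022 atoms per formula unit.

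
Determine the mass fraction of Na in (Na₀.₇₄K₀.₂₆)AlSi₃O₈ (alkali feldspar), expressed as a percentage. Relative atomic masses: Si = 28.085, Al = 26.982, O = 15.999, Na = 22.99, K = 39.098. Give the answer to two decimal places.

Formula mass = 0.74·22.99 + 0.26·39.098 + 1·26.982 + 3·28.085 + 8·15.999 = 266.407 g/mol, of which 17.013 g is Na.
So Na makes up 17.013/266.407 = 0.0639 of the mass, i.e. 6.39%.

6.39 mass %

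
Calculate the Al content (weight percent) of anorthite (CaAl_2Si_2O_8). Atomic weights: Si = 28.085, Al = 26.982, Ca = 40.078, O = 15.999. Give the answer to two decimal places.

Molar mass of CaAl_2Si_2O_8: 1·40.078 + 2·26.982 + 2·28.085 + 8·15.999 = 278.204 g/mol.
Mass of Al per formula unit: 2 × 26.982 = 53.964 g.
Weight fraction Al = 53.964 / 278.204 = 0.1940.

19.40 weight percent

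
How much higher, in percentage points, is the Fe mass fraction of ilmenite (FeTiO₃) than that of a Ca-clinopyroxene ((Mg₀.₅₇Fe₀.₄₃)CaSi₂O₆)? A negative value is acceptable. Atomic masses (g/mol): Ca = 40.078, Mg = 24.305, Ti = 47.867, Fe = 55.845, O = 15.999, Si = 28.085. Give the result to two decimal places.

26.37 percentage points

M(FeTiO₃) = 151.709 g/mol, so wt% Fe = 55.845/151.709 × 100 = 36.81%.
M((Mg₀.₅₇Fe₀.₄₃)CaSi₂O₆) = 230.109 g/mol, so wt% Fe = 24.013/230.109 × 100 = 10.44%.
36.81 − 10.44 = 26.37 pp.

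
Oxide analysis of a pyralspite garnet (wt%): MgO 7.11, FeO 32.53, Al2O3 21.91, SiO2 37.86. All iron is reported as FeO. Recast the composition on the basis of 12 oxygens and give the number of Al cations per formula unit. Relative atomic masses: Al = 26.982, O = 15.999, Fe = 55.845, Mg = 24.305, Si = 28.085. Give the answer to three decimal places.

MgO (M=40.304): mol = 0.17641; Mg = 0.17641, O = 0.17641.
FeO (M=71.844): mol = 0.45279; Fe = 0.45279, O = 0.45279.
Al2O3 (M=101.961): mol = 0.21489; Al = 0.42978, O = 0.64467.
SiO2 (M=60.083): mol = 0.63013; Si = 0.63013, O = 1.26026.
ΣO = 2.53413; factor = 12/ΣO = 4.73535.
Al apfu = 0.42978 × 4.73535 = 2.035.

2.035 Al apfu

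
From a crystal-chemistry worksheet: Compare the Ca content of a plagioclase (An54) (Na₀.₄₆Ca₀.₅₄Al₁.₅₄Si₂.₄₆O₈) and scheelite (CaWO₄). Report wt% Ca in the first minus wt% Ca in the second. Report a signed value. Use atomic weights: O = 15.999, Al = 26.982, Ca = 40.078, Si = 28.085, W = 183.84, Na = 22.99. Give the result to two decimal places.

-5.93 percentage points

M(Na₀.₄₆Ca₀.₅₄Al₁.₅₄Si₂.₄₆O₈) = 270.851 g/mol, so wt% Ca = 21.642/270.851 × 100 = 7.99%.
M(CaWO₄) = 287.914 g/mol, so wt% Ca = 40.078/287.914 × 100 = 13.92%.
7.99 − 13.92 = -5.93 pp.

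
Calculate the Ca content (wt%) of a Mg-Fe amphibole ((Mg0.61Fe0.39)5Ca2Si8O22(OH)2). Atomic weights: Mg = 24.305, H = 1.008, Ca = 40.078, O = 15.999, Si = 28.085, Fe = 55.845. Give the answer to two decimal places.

M((Mg0.61Fe0.39)5Ca2Si8O22(OH)2) = 873.856 g/mol.
Ca contributes 2 × 40.078 = 80.156 g per mole.
80.156/873.856 = 0.0917 → 9.17%.

9.17 wt%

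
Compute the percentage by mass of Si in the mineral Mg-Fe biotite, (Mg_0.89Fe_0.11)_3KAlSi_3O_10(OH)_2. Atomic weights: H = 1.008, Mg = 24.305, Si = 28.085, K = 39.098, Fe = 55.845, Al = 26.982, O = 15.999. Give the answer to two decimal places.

Molar mass of (Mg_0.89Fe_0.11)_3KAlSi_3O_10(OH)_2: 2.67×24.305 + 0.33×55.845 + 1×39.098 + 1×26.982 + 3×28.085 + 12×15.999 + 2×1.008 = 427.662 g/mol.
Mass of Si per formula unit: 3 × 28.085 = 84.255 g.
Weight fraction Si = 84.255 / 427.662 = 0.1970.

19.70 weight percent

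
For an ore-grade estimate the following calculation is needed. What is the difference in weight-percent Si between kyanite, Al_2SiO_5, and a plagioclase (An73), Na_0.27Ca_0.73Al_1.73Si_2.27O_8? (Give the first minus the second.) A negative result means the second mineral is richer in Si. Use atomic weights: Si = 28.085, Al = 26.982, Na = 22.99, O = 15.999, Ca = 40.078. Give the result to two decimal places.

-5.95 percentage points

Si in Al_2SiO_5: molar mass 162.044 g/mol; 1×28.085 = 28.085 g → 17.33 wt%.
Si in Na_0.27Ca_0.73Al_1.73Si_2.27O_8: molar mass 273.888 g/mol; 2.27×28.085 = 63.753 g → 23.28 wt%.
Difference = 17.33 − 23.28 = -5.95 percentage points.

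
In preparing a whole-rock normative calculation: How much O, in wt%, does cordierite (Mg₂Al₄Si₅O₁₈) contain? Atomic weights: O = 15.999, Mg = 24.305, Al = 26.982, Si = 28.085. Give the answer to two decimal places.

49.23 wt%

Formula mass = 2×24.305 + 4×26.982 + 5×28.085 + 18×15.999 = 584.945 g/mol, of which 287.982 g is O.
So O makes up 287.982/584.945 = 0.4923 of the mass, i.e. 49.23%.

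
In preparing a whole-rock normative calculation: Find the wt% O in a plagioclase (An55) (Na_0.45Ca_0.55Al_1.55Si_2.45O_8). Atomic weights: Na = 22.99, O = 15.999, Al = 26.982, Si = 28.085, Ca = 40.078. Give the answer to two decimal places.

47.23 mass %

Formula mass = 0.45·22.99 + 0.55·40.078 + 1.55·26.982 + 2.45·28.085 + 8·15.999 = 271.011 g/mol, of which 127.992 g is O.
So O makes up 127.992/271.011 = 0.4723 of the mass, i.e. 47.23%.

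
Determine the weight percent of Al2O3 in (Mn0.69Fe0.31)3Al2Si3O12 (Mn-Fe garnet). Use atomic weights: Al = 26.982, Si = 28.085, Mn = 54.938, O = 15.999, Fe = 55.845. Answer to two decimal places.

20.56 wt%

Molar mass of (Mn0.69Fe0.31)3Al2Si3O12 = 2.07*54.938 + 0.93*55.845 + 2*26.982 + 3*28.085 + 12*15.999 = 495.865 g/mol.
Each formula unit contains 2 Al, equivalent to 2/2 = 1.0000 mol Al2O3.
M(Al2O3) = 2×26.982 + 3×15.999 = 101.961 g/mol.
Mass of Al2O3 per formula unit = 1.0000 × 101.961 = 101.961 g.
Al2O3 wt% = 101.961 / 495.865 × 100 = 20.56%.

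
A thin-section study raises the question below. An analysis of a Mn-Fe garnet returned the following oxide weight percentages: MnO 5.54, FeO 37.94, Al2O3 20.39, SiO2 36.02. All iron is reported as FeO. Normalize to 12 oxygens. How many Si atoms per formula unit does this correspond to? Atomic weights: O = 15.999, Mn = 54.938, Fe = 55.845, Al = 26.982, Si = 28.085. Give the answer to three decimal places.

2.991 Si apfu

MnO (M=70.937): mol = 0.07810; Mn = 0.07810, O = 0.07810.
FeO (M=71.844): mol = 0.52809; Fe = 0.52809, O = 0.52809.
Al2O3 (M=101.961): mol = 0.19998; Al = 0.39996, O = 0.59994.
SiO2 (M=60.083): mol = 0.59950; Si = 0.59950, O = 1.19900.
ΣO = 2.40513; factor = 12/ΣO = 4.98934.
Si apfu = 0.59950 × 4.98934 = 2.991.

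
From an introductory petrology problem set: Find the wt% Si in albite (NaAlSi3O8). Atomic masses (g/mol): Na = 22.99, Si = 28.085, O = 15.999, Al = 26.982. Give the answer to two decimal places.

32.13 wt%

Formula mass = 1×22.99 + 1×26.982 + 3×28.085 + 8×15.999 = 262.219 g/mol, of which 84.255 g is Si.
So Si makes up 84.255/262.219 = 0.3213 of the mass, i.e. 32.13%.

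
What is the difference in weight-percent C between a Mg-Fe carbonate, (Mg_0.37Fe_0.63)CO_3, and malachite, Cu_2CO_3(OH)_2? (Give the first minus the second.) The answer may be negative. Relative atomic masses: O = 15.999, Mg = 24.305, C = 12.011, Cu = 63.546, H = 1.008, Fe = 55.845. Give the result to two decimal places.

6.10 percentage points

M((Mg_0.37Fe_0.63)CO_3) = 104.183 g/mol, so wt% C = 12.011/104.183 × 100 = 11.53%.
M(Cu_2CO_3(OH)_2) = 221.114 g/mol, so wt% C = 12.011/221.114 × 100 = 5.43%.
11.53 − 5.43 = 6.10 pp.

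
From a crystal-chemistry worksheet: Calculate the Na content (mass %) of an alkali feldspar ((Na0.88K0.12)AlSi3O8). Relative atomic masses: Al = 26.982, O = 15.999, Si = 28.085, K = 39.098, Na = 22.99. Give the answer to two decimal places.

7.66 mass %

Molar mass of (Na0.88K0.12)AlSi3O8: 0.88·22.99 + 0.12·39.098 + 1·26.982 + 3·28.085 + 8·15.999 = 264.152 g/mol.
Mass of Na per formula unit: 0.88 × 22.99 = 20.231 g.
Weight fraction Na = 20.231 / 264.152 = 0.0766.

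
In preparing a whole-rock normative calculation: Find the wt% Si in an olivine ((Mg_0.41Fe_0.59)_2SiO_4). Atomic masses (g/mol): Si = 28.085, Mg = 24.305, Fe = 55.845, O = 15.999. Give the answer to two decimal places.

Molar mass of (Mg_0.41Fe_0.59)_2SiO_4: 0.82×24.305 + 1.18×55.845 + 1×28.085 + 4×15.999 = 177.908 g/mol.
Mass of Si per formula unit: 1 × 28.085 = 28.085 g.
Weight fraction Si = 28.085 / 177.908 = 0.1579.

15.79 weight percent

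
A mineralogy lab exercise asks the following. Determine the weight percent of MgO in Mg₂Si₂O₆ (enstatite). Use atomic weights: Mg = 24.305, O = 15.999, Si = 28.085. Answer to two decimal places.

Formula mass = 200.774 g/mol.
2 Mg → 2.0000 mol MgO per formula unit; M(MgO) = 40.304, so MgO mass = 80.608 g.
80.608/200.774 × 100 = 40.15 wt%.

40.15 wt%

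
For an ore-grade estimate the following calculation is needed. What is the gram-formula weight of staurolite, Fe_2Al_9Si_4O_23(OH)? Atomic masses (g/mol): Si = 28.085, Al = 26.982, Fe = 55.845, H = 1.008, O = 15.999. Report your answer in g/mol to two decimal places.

851.85 g/mol

Fe: 2 × 55.845 = 111.6900
Al: 9 × 26.982 = 242.8380
Si: 4 × 28.085 = 112.3400
O: 24 × 15.999 = 383.9760
H: 1 × 1.008 = 1.0080
Summing the contributions gives the formula mass.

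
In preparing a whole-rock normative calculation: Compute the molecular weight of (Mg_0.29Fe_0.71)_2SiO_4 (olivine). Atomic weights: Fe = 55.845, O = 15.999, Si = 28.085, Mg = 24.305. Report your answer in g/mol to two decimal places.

Mg: 0.58 × 24.305 = 14.0969
Fe: 1.42 × 55.845 = 79.2999
Si: 1 × 28.085 = 28.0850
O: 4 × 15.999 = 63.9960
Summing the contributions gives the formula mass.

185.48 g/mol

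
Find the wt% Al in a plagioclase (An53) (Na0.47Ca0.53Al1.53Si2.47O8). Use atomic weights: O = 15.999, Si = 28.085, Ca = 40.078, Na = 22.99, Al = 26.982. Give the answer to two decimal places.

15.25 mass %

Formula mass = 0.47·22.99 + 0.53·40.078 + 1.53·26.982 + 2.47·28.085 + 8·15.999 = 270.691 g/mol, of which 41.282 g is Al.
So Al makes up 41.282/270.691 = 0.1525 of the mass, i.e. 15.25%.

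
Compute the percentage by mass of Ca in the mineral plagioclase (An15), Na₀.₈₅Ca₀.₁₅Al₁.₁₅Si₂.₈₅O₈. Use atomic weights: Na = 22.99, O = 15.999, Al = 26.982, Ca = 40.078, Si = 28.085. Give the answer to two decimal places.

Formula mass = 0.85·22.99 + 0.15·40.078 + 1.15·26.982 + 2.85·28.085 + 8·15.999 = 264.617 g/mol, of which 6.012 g is Ca.
So Ca makes up 6.012/264.617 = 0.0227 of the mass, i.e. 2.27%.

2.27 wt%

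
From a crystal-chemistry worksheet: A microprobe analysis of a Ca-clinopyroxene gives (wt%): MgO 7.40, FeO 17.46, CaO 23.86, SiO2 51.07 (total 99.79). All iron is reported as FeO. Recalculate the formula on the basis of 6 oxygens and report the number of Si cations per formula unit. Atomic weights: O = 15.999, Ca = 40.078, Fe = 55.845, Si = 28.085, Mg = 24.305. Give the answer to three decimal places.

1.998 Si apfu

7.40 wt% MgO ÷ 40.304 g/mol = 0.18360 mol, giving 0.18360 Mg and 0.18360 O.
17.46 wt% FeO ÷ 71.844 g/mol = 0.24303 mol, giving 0.24303 Fe and 0.24303 O.
23.86 wt% CaO ÷ 56.077 g/mol = 0.42549 mol, giving 0.42549 Ca and 0.42549 O.
51.07 wt% SiO2 ÷ 60.083 g/mol = 0.84999 mol, giving 0.84999 Si and 1.69998 O.
Oxygen sums to 2.55210; scaling by 6/2.55210 = 2.35101 puts the formula on 6 O.
Si: 0.84999 × 2.35101 = 1.998 atoms per formula unit.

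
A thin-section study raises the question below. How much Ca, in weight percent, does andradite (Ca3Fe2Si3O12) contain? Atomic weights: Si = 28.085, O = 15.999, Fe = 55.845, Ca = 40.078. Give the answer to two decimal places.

M(Ca3Fe2Si3O12) = 508.167 g/mol.
Ca contributes 3 × 40.078 = 120.234 g per mole.
120.234/508.167 = 0.2366 → 23.66%.

23.66 weight percent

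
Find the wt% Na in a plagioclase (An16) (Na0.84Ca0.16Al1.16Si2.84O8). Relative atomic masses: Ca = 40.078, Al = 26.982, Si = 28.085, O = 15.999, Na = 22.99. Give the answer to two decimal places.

7.29 wt%

Molar mass of Na0.84Ca0.16Al1.16Si2.84O8: 0.84×22.99 + 0.16×40.078 + 1.16×26.982 + 2.84×28.085 + 8×15.999 = 264.777 g/mol.
Mass of Na per formula unit: 0.84 × 22.99 = 19.312 g.
Weight fraction Na = 19.312 / 264.777 = 0.0729.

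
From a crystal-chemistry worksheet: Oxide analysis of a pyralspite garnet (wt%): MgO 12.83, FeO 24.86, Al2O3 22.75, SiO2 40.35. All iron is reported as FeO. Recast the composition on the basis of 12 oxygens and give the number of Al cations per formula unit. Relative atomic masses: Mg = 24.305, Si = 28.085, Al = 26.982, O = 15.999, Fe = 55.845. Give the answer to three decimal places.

MgO (M=40.304): mol = 0.31833; Mg = 0.31833, O = 0.31833.
FeO (M=71.844): mol = 0.34603; Fe = 0.34603, O = 0.34603.
Al2O3 (M=101.961): mol = 0.22312; Al = 0.44624, O = 0.66936.
SiO2 (M=60.083): mol = 0.67157; Si = 0.67157, O = 1.34314.
ΣO = 2.67686; factor = 12/ΣO = 4.48286.
Al apfu = 0.44624 × 4.48286 = 2.000.

2.000 Al apfu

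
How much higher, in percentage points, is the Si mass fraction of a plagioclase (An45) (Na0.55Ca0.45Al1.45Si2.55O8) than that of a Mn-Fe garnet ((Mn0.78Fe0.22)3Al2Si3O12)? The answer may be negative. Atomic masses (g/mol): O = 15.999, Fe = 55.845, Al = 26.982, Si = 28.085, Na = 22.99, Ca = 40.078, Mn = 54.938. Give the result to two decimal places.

Si in Na0.55Ca0.45Al1.45Si2.55O8: molar mass 269.412 g/mol; 2.55×28.085 = 71.617 g → 26.58 wt%.
Si in (Mn0.78Fe0.22)3Al2Si3O12: molar mass 495.620 g/mol; 3×28.085 = 84.255 g → 17.00 wt%.
Difference = 26.58 − 17.00 = 9.58 percentage points.

9.58 percentage points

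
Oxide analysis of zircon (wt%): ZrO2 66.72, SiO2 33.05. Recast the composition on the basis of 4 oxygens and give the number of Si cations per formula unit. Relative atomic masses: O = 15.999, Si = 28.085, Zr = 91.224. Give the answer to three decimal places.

1.008 Si apfu

ZrO2 (M=123.222): mol = 0.54146; Zr = 0.54146, O = 1.08292.
SiO2 (M=60.083): mol = 0.55007; Si = 0.55007, O = 1.10014.
ΣO = 2.18306; factor = 4/ΣO = 1.83229.
Si apfu = 0.55007 × 1.83229 = 1.008.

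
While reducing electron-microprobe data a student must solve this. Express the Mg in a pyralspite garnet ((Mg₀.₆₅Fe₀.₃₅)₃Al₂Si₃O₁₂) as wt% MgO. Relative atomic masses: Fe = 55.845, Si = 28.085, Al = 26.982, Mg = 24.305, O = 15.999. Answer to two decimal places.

M((Mg₀.₆₅Fe₀.₃₅)₃Al₂Si₃O₁₂) = 436.239 g/mol; M(MgO) = 40.304 g/mol.
Moles MgO per formula unit = 1.95 Mg ÷ 1 = 1.9500.
MgO fraction = (1.9500 × 40.304) / 436.239 = 78.593/436.239 = 0.1802.

18.02 wt%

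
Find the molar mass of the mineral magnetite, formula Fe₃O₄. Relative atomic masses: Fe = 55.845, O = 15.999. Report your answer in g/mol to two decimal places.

231.53 g/mol

M = 3(55.845) + 4(15.999)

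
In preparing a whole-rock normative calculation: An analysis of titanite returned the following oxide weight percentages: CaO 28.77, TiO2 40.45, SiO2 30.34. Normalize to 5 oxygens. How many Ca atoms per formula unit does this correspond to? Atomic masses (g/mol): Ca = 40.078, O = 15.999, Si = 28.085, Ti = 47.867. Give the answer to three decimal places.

CaO: 28.77/56.077 = 0.51304 mol → 0.51304 mol Ca, 0.51304 mol O.
TiO2: 40.45/79.865 = 0.50648 mol → 0.50648 mol Ti, 1.01296 mol O.
SiO2: 30.34/60.083 = 0.50497 mol → 0.50497 mol Si, 1.00994 mol O.
Total oxygen = 2.53594 mol. Normalization factor = 5/2.53594 = 1.97166.
Ca per 5 O = 0.51304 × 1.97166 = 1.012.

1.012 Ca apfu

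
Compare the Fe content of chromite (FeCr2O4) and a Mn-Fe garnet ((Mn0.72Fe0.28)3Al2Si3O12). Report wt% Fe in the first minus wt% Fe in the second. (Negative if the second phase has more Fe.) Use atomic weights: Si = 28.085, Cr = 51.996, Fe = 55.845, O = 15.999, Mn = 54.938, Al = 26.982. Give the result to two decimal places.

Fe in FeCr2O4: molar mass 223.833 g/mol; 1×55.845 = 55.845 g → 24.95 wt%.
Fe in (Mn0.72Fe0.28)3Al2Si3O12: molar mass 495.783 g/mol; 0.84×55.845 = 46.910 g → 9.46 wt%.
Difference = 24.95 − 9.46 = 15.49 percentage points.

15.49 percentage points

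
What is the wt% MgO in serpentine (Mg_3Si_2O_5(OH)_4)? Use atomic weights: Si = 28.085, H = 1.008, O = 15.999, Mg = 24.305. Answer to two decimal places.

43.63 wt%

M(Mg_3Si_2O_5(OH)_4) = 277.108 g/mol; M(MgO) = 40.304 g/mol.
Moles MgO per formula unit = 3 Mg ÷ 1 = 3.0000.
MgO fraction = (3.0000 × 40.304) / 277.108 = 120.912/277.108 = 0.4363.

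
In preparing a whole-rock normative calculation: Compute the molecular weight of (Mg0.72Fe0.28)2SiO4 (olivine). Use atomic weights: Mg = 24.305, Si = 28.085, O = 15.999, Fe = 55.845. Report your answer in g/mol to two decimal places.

158.35 g/mol

M = 1.44×24.305 + 0.56×55.845 + 1×28.085 + 4×15.999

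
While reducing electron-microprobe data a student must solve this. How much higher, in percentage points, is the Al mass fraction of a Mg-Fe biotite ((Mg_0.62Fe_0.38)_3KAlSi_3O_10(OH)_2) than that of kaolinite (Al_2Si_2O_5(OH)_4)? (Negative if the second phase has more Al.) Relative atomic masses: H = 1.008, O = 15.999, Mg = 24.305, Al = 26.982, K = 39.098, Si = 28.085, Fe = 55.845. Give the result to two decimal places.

Al in (Mg_0.62Fe_0.38)_3KAlSi_3O_10(OH)_2: molar mass 453.210 g/mol; 1×26.982 = 26.982 g → 5.95 wt%.
Al in Al_2Si_2O_5(OH)_4: molar mass 258.157 g/mol; 2×26.982 = 53.964 g → 20.90 wt%.
Difference = 5.95 − 20.90 = -14.95 percentage points.

-14.95 percentage points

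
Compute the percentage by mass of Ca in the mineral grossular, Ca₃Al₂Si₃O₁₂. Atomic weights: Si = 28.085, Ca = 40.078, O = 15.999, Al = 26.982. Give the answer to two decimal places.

M(Ca₃Al₂Si₃O₁₂) = 450.441 g/mol.
Ca contributes 3 × 40.078 = 120.234 g per mole.
120.234/450.441 = 0.2669 → 26.69%.

26.69 weight percent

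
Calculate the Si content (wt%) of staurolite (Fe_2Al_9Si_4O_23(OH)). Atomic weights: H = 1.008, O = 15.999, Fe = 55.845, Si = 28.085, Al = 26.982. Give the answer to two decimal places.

M(Fe_2Al_9Si_4O_23(OH)) = 851.852 g/mol.
Si contributes 4 × 28.085 = 112.340 g per mole.
112.340/851.852 = 0.1319 → 13.19%.

13.19 wt%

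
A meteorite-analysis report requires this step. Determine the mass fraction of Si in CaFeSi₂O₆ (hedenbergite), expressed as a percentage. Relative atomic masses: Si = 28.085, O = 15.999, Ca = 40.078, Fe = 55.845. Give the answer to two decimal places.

M(CaFeSi₂O₆) = 248.087 g/mol.
Si contributes 2 × 28.085 = 56.170 g per mole.
56.170/248.087 = 0.2264 → 22.64%.

22.64 mass %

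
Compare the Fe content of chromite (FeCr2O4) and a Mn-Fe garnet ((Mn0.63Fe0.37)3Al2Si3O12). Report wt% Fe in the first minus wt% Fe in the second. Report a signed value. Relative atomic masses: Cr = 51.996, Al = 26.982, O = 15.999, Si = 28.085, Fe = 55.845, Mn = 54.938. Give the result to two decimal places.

12.45 percentage points

Fe in FeCr2O4: molar mass 223.833 g/mol; 1×55.845 = 55.845 g → 24.95 wt%.
Fe in (Mn0.63Fe0.37)3Al2Si3O12: molar mass 496.028 g/mol; 1.11×55.845 = 61.988 g → 12.50 wt%.
Difference = 24.95 − 12.50 = 12.45 percentage points.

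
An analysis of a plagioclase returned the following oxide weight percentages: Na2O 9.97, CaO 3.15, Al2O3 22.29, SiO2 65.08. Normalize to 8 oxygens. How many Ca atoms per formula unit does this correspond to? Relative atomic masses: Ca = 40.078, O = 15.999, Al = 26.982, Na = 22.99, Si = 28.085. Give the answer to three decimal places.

0.148 Ca apfu

Na2O: 9.97/61.979 = 0.16086 mol → 0.32172 mol Na, 0.16086 mol O.
CaO: 3.15/56.077 = 0.05617 mol → 0.05617 mol Ca, 0.05617 mol O.
Al2O3: 22.29/101.961 = 0.21861 mol → 0.43722 mol Al, 0.65583 mol O.
SiO2: 65.08/60.083 = 1.08317 mol → 1.08317 mol Si, 2.16634 mol O.
Total oxygen = 3.03920 mol. Normalization factor = 8/3.03920 = 2.63227.
Ca per 8 O = 0.05617 × 2.63227 = 0.148.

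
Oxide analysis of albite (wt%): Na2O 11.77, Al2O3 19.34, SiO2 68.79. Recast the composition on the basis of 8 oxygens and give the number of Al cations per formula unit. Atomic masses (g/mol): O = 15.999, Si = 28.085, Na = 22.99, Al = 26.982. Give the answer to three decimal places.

0.995 Al apfu

11.77 wt% Na2O ÷ 61.979 g/mol = 0.18990 mol, giving 0.37980 Na and 0.18990 O.
19.34 wt% Al2O3 ÷ 101.961 g/mol = 0.18968 mol, giving 0.37936 Al and 0.56904 O.
68.79 wt% SiO2 ÷ 60.083 g/mol = 1.14492 mol, giving 1.14492 Si and 2.28984 O.
Oxygen sums to 3.04878; scaling by 8/3.04878 = 2.62400 puts the formula on 8 O.
Al: 0.37936 × 2.62400 = 0.995 atoms per formula unit.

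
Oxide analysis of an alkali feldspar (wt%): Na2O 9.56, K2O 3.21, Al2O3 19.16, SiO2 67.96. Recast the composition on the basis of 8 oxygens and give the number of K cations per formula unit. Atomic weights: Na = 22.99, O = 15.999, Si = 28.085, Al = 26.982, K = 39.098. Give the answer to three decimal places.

0.181 K apfu

Na2O (M=61.979): mol = 0.15425; Na = 0.30850, O = 0.15425.
K2O (M=94.195): mol = 0.03408; K = 0.06816, O = 0.03408.
Al2O3 (M=101.961): mol = 0.18791; Al = 0.37582, O = 0.56373.
SiO2 (M=60.083): mol = 1.13110; Si = 1.13110, O = 2.26220.
ΣO = 3.01426; factor = 8/ΣO = 2.65405.
K apfu = 0.06816 × 2.65405 = 0.181.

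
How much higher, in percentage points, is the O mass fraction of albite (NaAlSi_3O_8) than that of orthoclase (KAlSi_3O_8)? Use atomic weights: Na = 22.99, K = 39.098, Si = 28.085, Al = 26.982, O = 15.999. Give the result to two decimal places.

First mineral: 127.992 g O in 262.219 g formula = 48.81 wt% O.
Second mineral: 127.992 g O in 278.327 g formula = 45.99 wt% O.
48.81% − 45.99% gives a difference of 2.82 percentage points.

2.82 percentage points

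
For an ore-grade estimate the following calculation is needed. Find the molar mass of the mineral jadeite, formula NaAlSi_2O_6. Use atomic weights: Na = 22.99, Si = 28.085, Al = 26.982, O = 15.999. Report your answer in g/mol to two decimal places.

202.14 g/mol

The formula mass is the sum 1*22.99 + 1*26.982 + 2*28.085 + 6*15.999.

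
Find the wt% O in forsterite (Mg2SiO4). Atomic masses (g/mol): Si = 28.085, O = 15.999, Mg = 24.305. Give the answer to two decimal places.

45.49 wt%

Molar mass of Mg2SiO4: 2*24.305 + 1*28.085 + 4*15.999 = 140.691 g/mol.
Mass of O per formula unit: 4 × 15.999 = 63.996 g.
Weight fraction O = 63.996 / 140.691 = 0.4549.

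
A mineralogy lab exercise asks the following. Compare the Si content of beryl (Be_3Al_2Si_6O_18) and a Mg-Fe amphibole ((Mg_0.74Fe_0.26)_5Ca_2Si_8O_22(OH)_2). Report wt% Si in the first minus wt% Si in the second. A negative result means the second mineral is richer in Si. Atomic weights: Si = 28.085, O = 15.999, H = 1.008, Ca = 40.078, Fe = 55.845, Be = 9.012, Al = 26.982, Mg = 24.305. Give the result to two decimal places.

Si in Be_3Al_2Si_6O_18: molar mass 537.492 g/mol; 6×28.085 = 168.510 g → 31.35 wt%.
Si in (Mg_0.74Fe_0.26)_5Ca_2Si_8O_22(OH)_2: molar mass 853.355 g/mol; 8×28.085 = 224.680 g → 26.33 wt%.
Difference = 31.35 − 26.33 = 5.02 percentage points.

5.02 percentage points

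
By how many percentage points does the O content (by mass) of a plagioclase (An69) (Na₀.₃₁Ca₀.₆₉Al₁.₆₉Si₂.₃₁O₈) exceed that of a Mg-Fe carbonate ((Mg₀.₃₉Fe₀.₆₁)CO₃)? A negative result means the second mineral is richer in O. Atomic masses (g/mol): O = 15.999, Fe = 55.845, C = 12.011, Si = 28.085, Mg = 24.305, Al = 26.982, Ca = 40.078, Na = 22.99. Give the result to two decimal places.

0.49 percentage points

O in Na₀.₃₁Ca₀.₆₉Al₁.₆₉Si₂.₃₁O₈: molar mass 273.249 g/mol; 8×15.999 = 127.992 g → 46.84 wt%.
O in (Mg₀.₃₉Fe₀.₆₁)CO₃: molar mass 103.552 g/mol; 3×15.999 = 47.997 g → 46.35 wt%.
Difference = 46.84 − 46.35 = 0.49 percentage points.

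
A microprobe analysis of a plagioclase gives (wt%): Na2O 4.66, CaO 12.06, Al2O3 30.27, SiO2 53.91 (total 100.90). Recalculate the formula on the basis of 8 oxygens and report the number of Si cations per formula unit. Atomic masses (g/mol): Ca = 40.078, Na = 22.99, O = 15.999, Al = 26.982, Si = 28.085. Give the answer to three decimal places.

Na2O (M=61.979): mol = 0.07519; Na = 0.15038, O = 0.07519.
CaO (M=56.077): mol = 0.21506; Ca = 0.21506, O = 0.21506.
Al2O3 (M=101.961): mol = 0.29688; Al = 0.59376, O = 0.89064.
SiO2 (M=60.083): mol = 0.89726; Si = 0.89726, O = 1.79452.
ΣO = 2.97541; factor = 8/ΣO = 2.68871.
Si apfu = 0.89726 × 2.68871 = 2.412.

2.412 Si apfu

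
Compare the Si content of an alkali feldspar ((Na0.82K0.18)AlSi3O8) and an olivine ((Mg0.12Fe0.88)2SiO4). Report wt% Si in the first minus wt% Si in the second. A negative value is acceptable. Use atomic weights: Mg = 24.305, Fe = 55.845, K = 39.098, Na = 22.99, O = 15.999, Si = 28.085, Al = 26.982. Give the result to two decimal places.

Si in (Na0.82K0.18)AlSi3O8: molar mass 265.118 g/mol; 3×28.085 = 84.255 g → 31.78 wt%.
Si in (Mg0.12Fe0.88)2SiO4: molar mass 196.201 g/mol; 1×28.085 = 28.085 g → 14.31 wt%.
Difference = 31.78 − 14.31 = 17.47 percentage points.

17.47 percentage points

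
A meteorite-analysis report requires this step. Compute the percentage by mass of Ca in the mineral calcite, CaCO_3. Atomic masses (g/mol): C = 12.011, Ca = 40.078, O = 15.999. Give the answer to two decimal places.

40.04 mass %

M(CaCO_3) = 100.086 g/mol.
Ca contributes 1 × 40.078 = 40.078 g per mole.
40.078/100.086 = 0.4004 → 40.04%.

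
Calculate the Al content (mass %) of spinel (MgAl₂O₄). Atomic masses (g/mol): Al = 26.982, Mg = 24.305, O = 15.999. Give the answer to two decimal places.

37.93 mass %

Formula mass = 1×24.305 + 2×26.982 + 4×15.999 = 142.265 g/mol, of which 53.964 g is Al.
So Al makes up 53.964/142.265 = 0.3793 of the mass, i.e. 37.93%.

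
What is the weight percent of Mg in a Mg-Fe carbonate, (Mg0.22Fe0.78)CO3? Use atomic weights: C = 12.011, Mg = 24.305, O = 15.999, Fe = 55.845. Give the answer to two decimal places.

4.91 weight percent

Formula mass = 0.22·24.305 + 0.78·55.845 + 1·12.011 + 3·15.999 = 108.914 g/mol, of which 5.347 g is Mg.
So Mg makes up 5.347/108.914 = 0.0491 of the mass, i.e. 4.91%.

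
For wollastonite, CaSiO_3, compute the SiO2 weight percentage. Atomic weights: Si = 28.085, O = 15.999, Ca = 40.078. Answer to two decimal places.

51.72 wt%

M(CaSiO_3) = 116.160 g/mol; M(SiO2) = 60.083 g/mol.
Moles SiO2 per formula unit = 1 Si ÷ 1 = 1.0000.
SiO2 fraction = (1.0000 × 60.083) / 116.160 = 60.083/116.160 = 0.5172.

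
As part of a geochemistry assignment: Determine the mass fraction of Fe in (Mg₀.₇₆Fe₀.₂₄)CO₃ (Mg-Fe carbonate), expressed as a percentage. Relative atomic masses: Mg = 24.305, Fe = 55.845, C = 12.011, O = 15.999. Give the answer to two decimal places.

Molar mass of (Mg₀.₇₆Fe₀.₂₄)CO₃: 0.76·24.305 + 0.24·55.845 + 1·12.011 + 3·15.999 = 91.883 g/mol.
Mass of Fe per formula unit: 0.24 × 55.845 = 13.403 g.
Weight fraction Fe = 13.403 / 91.883 = 0.1459.

14.59 weight percent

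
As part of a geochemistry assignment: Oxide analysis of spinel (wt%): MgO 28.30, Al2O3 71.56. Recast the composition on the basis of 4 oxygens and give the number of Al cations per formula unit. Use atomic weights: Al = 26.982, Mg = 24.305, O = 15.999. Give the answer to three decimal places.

2.000 Al apfu

28.30 wt% MgO ÷ 40.304 g/mol = 0.70216 mol, giving 0.70216 Mg and 0.70216 O.
71.56 wt% Al2O3 ÷ 101.961 g/mol = 0.70184 mol, giving 1.40368 Al and 2.10552 O.
Oxygen sums to 2.80768; scaling by 4/2.80768 = 1.42466 puts the formula on 4 O.
Al: 1.40368 × 1.42466 = 2.000 atoms per formula unit.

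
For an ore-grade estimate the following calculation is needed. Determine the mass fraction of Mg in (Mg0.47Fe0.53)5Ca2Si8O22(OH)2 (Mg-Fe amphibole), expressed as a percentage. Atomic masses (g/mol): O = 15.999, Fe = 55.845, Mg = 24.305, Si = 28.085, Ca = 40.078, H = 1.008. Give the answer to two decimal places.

Molar mass of (Mg0.47Fe0.53)5Ca2Si8O22(OH)2: 2.35·24.305 + 2.65·55.845 + 2·40.078 + 8·28.085 + 24·15.999 + 2·1.008 = 895.934 g/mol.
Mass of Mg per formula unit: 2.35 × 24.305 = 57.117 g.
Weight fraction Mg = 57.117 / 895.934 = 0.0638.

6.38 wt%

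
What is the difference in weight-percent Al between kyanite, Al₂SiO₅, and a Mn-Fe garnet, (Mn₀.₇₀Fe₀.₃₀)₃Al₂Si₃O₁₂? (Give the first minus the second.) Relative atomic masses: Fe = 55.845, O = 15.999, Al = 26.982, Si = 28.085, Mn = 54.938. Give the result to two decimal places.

22.42 percentage points

M(Al₂SiO₅) = 162.044 g/mol, so wt% Al = 53.964/162.044 × 100 = 33.30%.
M((Mn₀.₇₀Fe₀.₃₀)₃Al₂Si₃O₁₂) = 495.837 g/mol, so wt% Al = 53.964/495.837 × 100 = 10.88%.
33.30 − 10.88 = 22.42 pp.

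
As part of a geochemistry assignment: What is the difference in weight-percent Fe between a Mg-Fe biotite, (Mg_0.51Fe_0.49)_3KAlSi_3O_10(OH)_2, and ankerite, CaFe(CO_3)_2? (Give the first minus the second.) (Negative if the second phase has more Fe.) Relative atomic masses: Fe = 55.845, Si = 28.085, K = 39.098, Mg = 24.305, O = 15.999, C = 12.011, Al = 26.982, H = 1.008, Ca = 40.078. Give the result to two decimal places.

M((Mg_0.51Fe_0.49)_3KAlSi_3O_10(OH)_2) = 463.618 g/mol, so wt% Fe = 82.092/463.618 × 100 = 17.71%.
M(CaFe(CO_3)_2) = 215.939 g/mol, so wt% Fe = 55.845/215.939 × 100 = 25.86%.
17.71 − 25.86 = -8.15 pp.

-8.15 percentage points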